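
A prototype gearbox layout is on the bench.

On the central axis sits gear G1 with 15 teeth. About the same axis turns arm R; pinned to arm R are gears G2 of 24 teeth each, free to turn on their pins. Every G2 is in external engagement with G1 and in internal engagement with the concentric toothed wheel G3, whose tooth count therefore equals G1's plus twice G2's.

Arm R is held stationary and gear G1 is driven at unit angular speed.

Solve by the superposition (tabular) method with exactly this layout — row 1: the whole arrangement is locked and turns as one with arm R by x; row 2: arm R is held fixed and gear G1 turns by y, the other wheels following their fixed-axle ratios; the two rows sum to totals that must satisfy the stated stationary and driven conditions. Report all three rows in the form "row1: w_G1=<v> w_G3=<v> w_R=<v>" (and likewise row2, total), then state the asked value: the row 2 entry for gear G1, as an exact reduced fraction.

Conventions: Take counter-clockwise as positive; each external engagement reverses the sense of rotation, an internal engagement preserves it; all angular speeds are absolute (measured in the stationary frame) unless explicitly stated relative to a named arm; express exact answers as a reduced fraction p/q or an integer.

recognized (axles ride arm R): planetary set, 15/24/63 teeth
row 1 (train locked, turned with arm): all members turn x
row 2 (arm held, sun turns y): ω_ring = −(15/63)·y, ω_arm = 0
boundary: total ω_arm = x = 0 and total ω_sun = x + y = 1  ⇒  y = 1, x = 0
row 2 ring = −(15/63)·1 = -5/21
totals (row 1 + row 2): sun 0 + 1 = 1, ring 0 + (-5/21) = -5/21, arm 0 + 0 = 0
asked cell (row2, sun) = 1

row1: w_G1=0 w_G3=0 w_R=0
row2: w_G1=1 w_G3=-5/21 w_R=0
total: w_G1=1 w_G3=-5/21 w_R=0
asked value: 1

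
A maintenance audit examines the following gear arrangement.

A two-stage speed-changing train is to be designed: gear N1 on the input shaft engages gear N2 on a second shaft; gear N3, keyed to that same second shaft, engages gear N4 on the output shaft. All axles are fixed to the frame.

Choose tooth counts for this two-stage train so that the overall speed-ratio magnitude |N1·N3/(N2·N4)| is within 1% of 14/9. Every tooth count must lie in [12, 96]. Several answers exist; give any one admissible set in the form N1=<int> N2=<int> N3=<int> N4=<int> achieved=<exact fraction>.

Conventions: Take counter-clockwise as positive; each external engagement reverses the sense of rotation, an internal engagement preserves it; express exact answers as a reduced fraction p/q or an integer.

2-stage fixed-axis compound train for ratio 14/9
target = 14/9 in lowest terms: an exact hit needs N1·N3 = k·14 and N2·N4 = k·9 for one integer k, every count in [12, 96]; additionally prefer no 1:1 stage (N1 ≠ N2, N3 ≠ N4)
k = 1…15: no 1:1-free in-range split of k·14 and k·9 into factor pairs; take k = 16
k = 16: N1·N3 = 224 = 14·16, N2·N4 = 144 = 12·12
achieved = 14·16/(12·12) = 14/9; |achieved − target| = 0 ≤ 7/450 ✓

N1=14 N2=12 N3=16 N4=12 achieved=14/9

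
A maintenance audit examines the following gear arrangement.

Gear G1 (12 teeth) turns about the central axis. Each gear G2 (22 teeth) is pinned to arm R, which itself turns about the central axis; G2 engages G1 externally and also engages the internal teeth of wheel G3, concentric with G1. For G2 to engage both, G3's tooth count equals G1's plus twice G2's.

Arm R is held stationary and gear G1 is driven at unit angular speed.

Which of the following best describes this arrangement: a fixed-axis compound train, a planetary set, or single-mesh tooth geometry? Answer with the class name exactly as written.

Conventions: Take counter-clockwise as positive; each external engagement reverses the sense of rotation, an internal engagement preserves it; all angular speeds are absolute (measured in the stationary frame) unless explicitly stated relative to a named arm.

planetary set (12T centre, 22T on arm, 56T internal) — Willis relation
classification: planetary set

planetary set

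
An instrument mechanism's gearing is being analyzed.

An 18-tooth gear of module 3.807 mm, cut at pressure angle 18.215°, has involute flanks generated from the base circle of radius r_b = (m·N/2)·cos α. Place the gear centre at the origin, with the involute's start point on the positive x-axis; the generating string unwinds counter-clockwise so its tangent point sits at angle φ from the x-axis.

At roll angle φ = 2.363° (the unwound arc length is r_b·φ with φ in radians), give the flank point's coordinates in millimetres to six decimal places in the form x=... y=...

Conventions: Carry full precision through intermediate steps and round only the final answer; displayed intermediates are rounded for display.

single-mesh involute tooth geometry (18T wheel at module 3.807)
pitch radius r_p = m·N/2 = 3.807·18/2 = 34.263000
base radius r_b = r_p·cos α = 34.263000·cos 18.215° = 32.546090
roll angle φ = 2.363° = 0.04124213 rad
x = r_b·(cos φ + φ·sin φ) = 32.573757
y = r_b·(sin φ − φ·cos φ) = 0.000761

x=32.573757 y=0.000761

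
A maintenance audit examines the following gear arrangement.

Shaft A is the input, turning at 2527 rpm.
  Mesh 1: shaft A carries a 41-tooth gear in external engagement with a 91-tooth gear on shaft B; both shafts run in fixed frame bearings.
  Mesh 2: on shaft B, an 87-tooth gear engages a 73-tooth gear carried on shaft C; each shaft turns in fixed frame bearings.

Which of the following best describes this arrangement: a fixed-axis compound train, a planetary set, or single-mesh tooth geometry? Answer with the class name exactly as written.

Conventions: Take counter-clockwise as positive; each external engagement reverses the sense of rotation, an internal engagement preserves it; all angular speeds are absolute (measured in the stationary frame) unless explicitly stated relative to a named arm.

fixed-axis compound train

class = fixed-axis compound train [2 meshes; 2 ratios multiply, 2 sense flips]
classification: fixed-axis compound train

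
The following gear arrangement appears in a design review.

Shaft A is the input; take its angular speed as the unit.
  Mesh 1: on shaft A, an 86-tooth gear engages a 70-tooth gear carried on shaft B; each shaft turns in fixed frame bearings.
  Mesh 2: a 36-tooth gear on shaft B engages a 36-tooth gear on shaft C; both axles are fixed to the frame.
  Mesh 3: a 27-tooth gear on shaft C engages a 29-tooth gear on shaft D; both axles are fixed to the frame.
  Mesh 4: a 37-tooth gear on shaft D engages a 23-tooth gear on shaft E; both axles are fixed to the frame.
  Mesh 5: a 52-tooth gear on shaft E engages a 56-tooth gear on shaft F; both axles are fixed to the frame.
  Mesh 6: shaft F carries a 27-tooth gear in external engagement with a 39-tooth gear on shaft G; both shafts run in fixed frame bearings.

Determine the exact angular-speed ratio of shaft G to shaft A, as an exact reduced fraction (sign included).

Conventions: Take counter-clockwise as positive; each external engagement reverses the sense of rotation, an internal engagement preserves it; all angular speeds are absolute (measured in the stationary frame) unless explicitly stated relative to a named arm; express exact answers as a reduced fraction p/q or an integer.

class = fixed-axis compound train [6 meshes; 6 ratios multiply, 6 sense flips]
mesh 1 [86T→70T]: running ratio 43/35, sense −
mesh 2 [36T→36T]: running ratio 43/35, sense +
mesh 3 [27T→29T]: running ratio 1161/1015, sense −
mesh 4 [37T→23T]: running ratio 42957/23345, sense +
mesh 5 [52T→56T]: running ratio 558441/326830, sense −
mesh 6 [27T→39T]: running ratio 386613/326830, sense +
ω_out/ω_in = 386613/326830

386613/326830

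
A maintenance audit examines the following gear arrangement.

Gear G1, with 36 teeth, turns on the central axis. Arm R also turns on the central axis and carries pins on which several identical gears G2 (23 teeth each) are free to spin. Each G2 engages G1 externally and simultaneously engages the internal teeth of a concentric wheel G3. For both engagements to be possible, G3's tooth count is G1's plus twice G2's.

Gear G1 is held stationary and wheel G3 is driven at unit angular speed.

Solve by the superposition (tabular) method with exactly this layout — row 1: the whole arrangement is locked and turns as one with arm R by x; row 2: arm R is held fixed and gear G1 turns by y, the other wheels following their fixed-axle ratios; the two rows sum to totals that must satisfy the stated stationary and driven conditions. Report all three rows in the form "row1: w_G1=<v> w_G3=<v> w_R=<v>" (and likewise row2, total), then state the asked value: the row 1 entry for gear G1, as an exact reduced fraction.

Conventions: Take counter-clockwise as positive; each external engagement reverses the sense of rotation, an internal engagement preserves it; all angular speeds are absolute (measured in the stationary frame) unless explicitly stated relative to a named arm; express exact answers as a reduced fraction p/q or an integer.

class = planetary set [G3 = 36+2·23 = 82; Willis about the carrier]
row 1 (train locked, turned with arm): all members turn x
row 2: sun turns y, ring = −(36/82)·y, arm 0
boundary: total ω_sun = x + y = 0 and total ω_ring = x − (36/82)·y = 1  ⇒  y = -41/59, x = 41/59
row 2 ring = −(36/82)·(-41/59) = 18/59
totals (row 1 + row 2): sun 41/59 + (-41/59) = 0, ring 41/59 + 18/59 = 1, arm 41/59 + 0 = 41/59
asked cell (row1, sun) = 41/59

row1: w_G1=41/59 w_G3=41/59 w_R=41/59
row2: w_G1=-41/59 w_G3=18/59 w_R=0
total: w_G1=0 w_G3=1 w_R=41/59
asked value: 41/59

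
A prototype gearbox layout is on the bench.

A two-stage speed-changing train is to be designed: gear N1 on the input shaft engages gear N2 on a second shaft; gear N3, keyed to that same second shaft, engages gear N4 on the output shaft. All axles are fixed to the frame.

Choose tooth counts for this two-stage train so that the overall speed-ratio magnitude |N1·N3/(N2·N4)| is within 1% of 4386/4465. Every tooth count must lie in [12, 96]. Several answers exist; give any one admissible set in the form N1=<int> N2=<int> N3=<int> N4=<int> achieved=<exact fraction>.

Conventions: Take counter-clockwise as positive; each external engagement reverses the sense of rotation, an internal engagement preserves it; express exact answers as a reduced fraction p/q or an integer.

N1=51 N2=47 N3=86 N4=95 achieved=4386/4465

class = fixed-axis compound train [2-stage, 4386/4465 wanted]
target = 4386/4465 in lowest terms: an exact hit needs N1·N3 = k·4386 and N2·N4 = k·4465 for one integer k, every count in [12, 96]; additionally prefer no 1:1 stage (N1 ≠ N2, N3 ≠ N4)
k = 1: N1·N3 = 4386 = 51·86, N2·N4 = 4465 = 47·95
achieved = 51·86/(47·95) = 4386/4465; |achieved − target| = 0 ≤ 2193/223250 ✓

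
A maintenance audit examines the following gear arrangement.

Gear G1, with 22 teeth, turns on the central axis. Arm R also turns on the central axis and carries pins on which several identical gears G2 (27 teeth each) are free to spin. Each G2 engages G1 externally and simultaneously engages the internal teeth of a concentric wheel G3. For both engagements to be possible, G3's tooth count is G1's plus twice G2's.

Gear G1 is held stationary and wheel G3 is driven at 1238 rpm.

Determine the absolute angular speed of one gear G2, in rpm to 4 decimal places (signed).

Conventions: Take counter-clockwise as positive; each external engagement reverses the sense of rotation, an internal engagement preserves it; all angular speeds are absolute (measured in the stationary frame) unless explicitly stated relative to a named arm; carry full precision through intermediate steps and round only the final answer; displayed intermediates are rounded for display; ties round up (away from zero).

class = planetary set [G3 = 22+2·27 = 76; Willis about the carrier]
normalise by the input: solve with ω_ring = 1, then scale by 1238 rpm
ring teeth: 22 + 2·27 = 76
22(ω_sun−ω_arm) = −76(ω_ring−ω_arm),  ω_sun = 0, ω_ring = 1
22(0−ω_arm) = −76(1−ω_arm)  ⇒  98·ω_arm = 76  ⇒  ω_arm = 38/49
sun–planet mesh: 22·(0−38/49) = −27·(ω_p−ω_arm)  ⇒  ω_p−ω_arm = 836/1323
ω_p = 38/49 + 836/1323 = 38/27
scale: ω_p = 38/27 × 1238 rpm = +1742.3704 rpm

+1742.3704 rpm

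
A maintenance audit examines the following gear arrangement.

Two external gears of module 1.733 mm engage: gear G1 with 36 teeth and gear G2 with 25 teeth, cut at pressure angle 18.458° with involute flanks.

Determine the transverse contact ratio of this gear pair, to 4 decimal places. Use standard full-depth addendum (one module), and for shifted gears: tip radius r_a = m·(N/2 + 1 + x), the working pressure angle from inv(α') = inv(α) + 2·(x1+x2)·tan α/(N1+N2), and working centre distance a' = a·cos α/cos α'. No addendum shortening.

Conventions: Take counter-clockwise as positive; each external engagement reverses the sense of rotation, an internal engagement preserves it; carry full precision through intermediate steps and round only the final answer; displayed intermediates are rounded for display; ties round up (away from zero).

1.7226

recognized (one external pair, fixed centres): single-mesh tooth geometry, m = 1.733, N1 = 36, N2 = 25
base radii: r_b1 = 29.589256, r_b2 = 20.548094
tip radii: r_a1 = 32.927000, r_a2 = 23.395500
no profile shift: α' = α, a' = a
action lengths: √(r_a1²−r_b1²) = 14.445182, √(r_a2²−r_b2²) = 11.185939
base pitch p_b = π·m·cos α = 5.164299
CR = (14.445182 + 11.185939 − 52.856500·sin 18.45800°)/5.164299 = 1.722645
contact ratio ≈ 1.7226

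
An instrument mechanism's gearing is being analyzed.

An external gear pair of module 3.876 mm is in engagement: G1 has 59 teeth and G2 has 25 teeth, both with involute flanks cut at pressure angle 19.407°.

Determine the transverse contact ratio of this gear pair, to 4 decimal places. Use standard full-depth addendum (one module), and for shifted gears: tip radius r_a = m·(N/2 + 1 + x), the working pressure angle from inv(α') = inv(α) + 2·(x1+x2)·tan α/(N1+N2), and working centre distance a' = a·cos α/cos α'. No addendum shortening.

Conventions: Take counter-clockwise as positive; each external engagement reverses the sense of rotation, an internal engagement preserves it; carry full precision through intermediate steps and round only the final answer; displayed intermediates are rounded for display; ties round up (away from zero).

single-mesh involute tooth geometry (59T engaging 25T at module 3.876)
base radii: r_b1 = 107.845324, r_b2 = 45.697171
tip radii: r_a1 = 118.218000, r_a2 = 52.326000
no profile shift: α' = α, a' = a
action lengths: √(r_a1²−r_b1²) = 48.423977, √(r_a2²−r_b2²) = 25.490759
base pitch p_b = π·m·cos α = 11.484952
CR = (48.423977 + 25.490759 − 162.792000·sin 19.40700°)/11.484952 = 1.725980
contact ratio ≈ 1.7260

1.7260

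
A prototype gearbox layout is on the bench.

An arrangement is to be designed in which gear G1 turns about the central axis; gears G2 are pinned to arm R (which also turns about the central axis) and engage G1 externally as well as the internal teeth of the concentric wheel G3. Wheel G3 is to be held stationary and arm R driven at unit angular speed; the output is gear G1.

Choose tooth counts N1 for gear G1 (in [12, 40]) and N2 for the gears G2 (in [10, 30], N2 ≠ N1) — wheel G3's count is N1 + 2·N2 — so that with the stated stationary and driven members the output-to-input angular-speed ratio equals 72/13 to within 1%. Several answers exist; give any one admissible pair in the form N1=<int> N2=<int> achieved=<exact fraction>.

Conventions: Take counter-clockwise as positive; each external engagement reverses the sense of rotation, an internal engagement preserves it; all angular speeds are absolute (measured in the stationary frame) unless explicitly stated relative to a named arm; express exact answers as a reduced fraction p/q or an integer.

design class (target 72/13): planetary set
Willis with ω_ring = 0: ω_sun/ω_arm = (N1+N3)/N1; set equal to 72/13  ⇒  N3/N1 = 72/13 − 1 = 59/13
N3 = N1 + 2·N2  ⇒  N2/N1 = (N3/N1 − 1)/2 = (59/13 − 1)/2 = 23/13
smallest multiple with N1 ≥ 12 and N2 ≥ 10: k = 1  ⇒  N1 = 1·13 = 13, N2 = 1·23 = 23 (N1 ≤ 40, N2 ≤ 30, N2 ≠ N1 ✓), N3 = 13 + 2·23 = 59
check: (N1+N3)/N1 with N1 = 13, N3 = 59 gives 72/13; |achieved − target| = 0 ≤ 18/325 ✓

N1=13 N2=23 achieved=72/13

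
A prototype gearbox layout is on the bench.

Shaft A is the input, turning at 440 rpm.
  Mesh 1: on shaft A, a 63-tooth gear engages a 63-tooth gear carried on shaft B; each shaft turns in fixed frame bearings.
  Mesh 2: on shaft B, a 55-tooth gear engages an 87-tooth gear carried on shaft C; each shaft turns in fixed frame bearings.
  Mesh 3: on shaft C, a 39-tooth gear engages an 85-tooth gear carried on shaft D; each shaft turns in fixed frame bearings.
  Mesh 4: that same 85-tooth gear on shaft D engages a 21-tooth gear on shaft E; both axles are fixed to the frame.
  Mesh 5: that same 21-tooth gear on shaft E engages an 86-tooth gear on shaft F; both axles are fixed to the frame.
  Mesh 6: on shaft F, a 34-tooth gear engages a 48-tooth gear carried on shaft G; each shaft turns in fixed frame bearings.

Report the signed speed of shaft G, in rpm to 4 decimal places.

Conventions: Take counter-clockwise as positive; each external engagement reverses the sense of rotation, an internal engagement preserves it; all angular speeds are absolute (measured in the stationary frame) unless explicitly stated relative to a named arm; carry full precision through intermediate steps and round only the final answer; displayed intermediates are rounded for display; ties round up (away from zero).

6-mesh fixed-axis compound train (all bearings frame-fixed)
mesh 1 [63T→63T]: ω = 440.0000×63/63 = 440.0000 rpm, sense flips to −
mesh 2 [55T→87T]: ω = 440.0000×55/87 = 278.1609 rpm, sense flips to +
mesh 3 [39T→85T]: ω = 278.1609×39/85 = 127.6268 rpm, sense flips to −
mesh 4 [85T→21T]: ω = 127.6268×85/21 = 516.5846 rpm, sense flips to +
mesh 5 [21T→86T]: ω = 516.5846×21/86 = 126.1427 rpm, sense flips to −
mesh 6 [34T→48T]: ω = 126.1427×34/48 = 89.3511 rpm, sense flips to +
signed output speed = +89.3511 rpm

+89.3511 rpm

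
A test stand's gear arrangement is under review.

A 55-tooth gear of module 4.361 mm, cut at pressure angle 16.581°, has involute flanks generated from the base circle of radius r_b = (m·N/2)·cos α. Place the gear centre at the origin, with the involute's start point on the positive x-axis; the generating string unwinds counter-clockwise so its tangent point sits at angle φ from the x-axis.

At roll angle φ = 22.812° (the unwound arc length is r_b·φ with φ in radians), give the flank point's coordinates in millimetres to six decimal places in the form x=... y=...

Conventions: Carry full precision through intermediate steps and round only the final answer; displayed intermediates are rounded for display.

recognized (one wheel, involute flank): single-mesh tooth geometry, m = 4.361, N = 55
pitch radius r_p = m·N/2 = 4.361·55/2 = 119.927500
base radius r_b = r_p·cos α = 119.927500·cos 16.581° = 114.940586
roll angle φ = 22.812° = 0.39814451 rad
x = r_b·(cos φ + φ·sin φ) = 123.692857
y = r_b·(sin φ − φ·cos φ) = 2.379985

x=123.692857 y=2.379985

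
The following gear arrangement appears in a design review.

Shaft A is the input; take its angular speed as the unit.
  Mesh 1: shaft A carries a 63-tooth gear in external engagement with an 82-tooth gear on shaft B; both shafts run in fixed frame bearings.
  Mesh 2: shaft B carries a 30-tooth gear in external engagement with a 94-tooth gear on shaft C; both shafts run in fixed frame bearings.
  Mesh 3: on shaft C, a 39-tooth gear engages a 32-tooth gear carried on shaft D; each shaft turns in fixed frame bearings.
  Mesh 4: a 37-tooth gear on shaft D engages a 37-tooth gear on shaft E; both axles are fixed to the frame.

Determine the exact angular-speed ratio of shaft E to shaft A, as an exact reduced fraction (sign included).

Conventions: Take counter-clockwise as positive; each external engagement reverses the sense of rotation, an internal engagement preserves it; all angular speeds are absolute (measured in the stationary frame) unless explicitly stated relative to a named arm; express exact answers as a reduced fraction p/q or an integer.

36855/123328

class = fixed-axis compound train [4 meshes; 4 ratios multiply, 4 sense flips]
mesh 1 [63T→82T]: running ratio 63/82, sense −
mesh 2 [30T→94T]: running ratio 945/3854, sense +
mesh 3 [39T→32T]: running ratio 36855/123328, sense −
mesh 4 [37T→37T]: running ratio 36855/123328, sense +
ω_out/ω_in = 36855/123328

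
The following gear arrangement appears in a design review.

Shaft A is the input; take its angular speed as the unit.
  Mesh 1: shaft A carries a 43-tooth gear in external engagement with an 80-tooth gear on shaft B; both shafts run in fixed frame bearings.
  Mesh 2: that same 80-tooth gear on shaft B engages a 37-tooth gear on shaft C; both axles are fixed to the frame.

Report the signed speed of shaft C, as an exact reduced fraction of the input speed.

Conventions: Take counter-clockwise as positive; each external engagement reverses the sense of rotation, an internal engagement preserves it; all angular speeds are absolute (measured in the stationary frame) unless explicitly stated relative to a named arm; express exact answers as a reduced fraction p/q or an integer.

2-mesh fixed-axis compound train (all bearings frame-fixed)
mesh 1 [43T→80T]: |ω|/ω_in = 1×43/80 = 43/80, sense flips to −
mesh 2 [80T→37T]: |ω|/ω_in = (43/80)×80/37 = 43/37, sense flips to +
signed output speed (× input speed) = 43/37

43/37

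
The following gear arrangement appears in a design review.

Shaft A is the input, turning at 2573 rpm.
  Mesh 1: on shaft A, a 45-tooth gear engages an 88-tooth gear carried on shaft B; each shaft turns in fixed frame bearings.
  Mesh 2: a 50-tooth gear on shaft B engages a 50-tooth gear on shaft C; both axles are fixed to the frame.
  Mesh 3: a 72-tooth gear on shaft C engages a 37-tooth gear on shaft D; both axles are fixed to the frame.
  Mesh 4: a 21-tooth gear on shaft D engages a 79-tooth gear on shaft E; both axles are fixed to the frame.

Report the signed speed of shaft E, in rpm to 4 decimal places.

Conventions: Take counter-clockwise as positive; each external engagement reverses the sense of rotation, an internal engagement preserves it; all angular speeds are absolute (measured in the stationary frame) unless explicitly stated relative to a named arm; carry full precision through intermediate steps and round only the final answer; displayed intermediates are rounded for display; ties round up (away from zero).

class = fixed-axis compound train [4 meshes; 4 ratios multiply, 4 sense flips]
mesh 1 [45T→88T]: ω = 2573.0000×45/88 = 1315.7386 rpm, sense flips to −
mesh 2 [50T→50T]: ω = 1315.7386×50/50 = 1315.7386 rpm, sense flips to +
mesh 3 [72T→37T]: ω = 1315.7386×72/37 = 2560.3563 rpm, sense flips to −
mesh 4 [21T→79T]: ω = 2560.3563×21/79 = 680.6010 rpm, sense flips to +
signed output speed = +680.6010 rpm

+680.6010 rpm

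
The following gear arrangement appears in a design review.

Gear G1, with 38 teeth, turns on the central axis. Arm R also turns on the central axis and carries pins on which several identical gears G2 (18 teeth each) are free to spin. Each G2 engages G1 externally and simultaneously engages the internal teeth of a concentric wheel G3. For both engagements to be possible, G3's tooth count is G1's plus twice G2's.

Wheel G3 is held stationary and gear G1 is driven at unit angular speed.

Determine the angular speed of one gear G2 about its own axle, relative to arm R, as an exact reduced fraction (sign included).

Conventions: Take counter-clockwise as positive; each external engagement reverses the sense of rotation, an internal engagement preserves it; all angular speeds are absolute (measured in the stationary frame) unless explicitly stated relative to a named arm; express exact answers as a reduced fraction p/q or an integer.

-703/504

class = planetary set [G3 = 38+2·18 = 74; Willis about the carrier]
ring teeth: 38 + 2·18 = 74
38(ω_sun−ω_arm) = −74(ω_ring−ω_arm),  ω_ring = 0, ω_sun = 1
38(1−ω_arm) = −74(0−ω_arm)  ⇒  112·ω_arm = 38  ⇒  ω_arm = 19/56
sun–planet mesh: 38·(1−19/56) = −18·(ω_p−ω_arm)  ⇒  ω_p−ω_arm = -703/504
exact speed ratio = -703/504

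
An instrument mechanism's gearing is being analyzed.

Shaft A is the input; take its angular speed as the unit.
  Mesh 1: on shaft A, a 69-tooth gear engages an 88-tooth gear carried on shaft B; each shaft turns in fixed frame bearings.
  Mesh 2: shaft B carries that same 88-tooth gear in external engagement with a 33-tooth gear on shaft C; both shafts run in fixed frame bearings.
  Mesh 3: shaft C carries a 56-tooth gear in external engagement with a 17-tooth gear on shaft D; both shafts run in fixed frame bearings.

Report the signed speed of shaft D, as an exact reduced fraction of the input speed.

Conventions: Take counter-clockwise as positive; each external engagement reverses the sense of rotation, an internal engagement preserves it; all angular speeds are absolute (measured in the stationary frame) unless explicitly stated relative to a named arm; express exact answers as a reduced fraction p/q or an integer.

3-mesh fixed-axis compound train (all bearings frame-fixed)
mesh 1 [69T→88T]: |ω|/ω_in = 1×69/88 = 69/88, sense flips to −
mesh 2 [88T→33T]: |ω|/ω_in = (69/88)×88/33 = 23/11, sense flips to +
mesh 3 [56T→17T]: |ω|/ω_in = (23/11)×56/17 = 1288/187, sense flips to −
signed output speed (× input speed) = -1288/187

-1288/187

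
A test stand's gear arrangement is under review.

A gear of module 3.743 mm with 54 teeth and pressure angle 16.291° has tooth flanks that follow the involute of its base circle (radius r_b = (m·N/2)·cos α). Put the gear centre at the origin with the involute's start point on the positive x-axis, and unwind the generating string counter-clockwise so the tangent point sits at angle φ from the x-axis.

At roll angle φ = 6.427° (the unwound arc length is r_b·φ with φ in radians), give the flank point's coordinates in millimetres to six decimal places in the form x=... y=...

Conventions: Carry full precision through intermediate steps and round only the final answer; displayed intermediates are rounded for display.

class = single-mesh tooth geometry [base-circle involute, m = 3.743, 54T]
pitch radius r_p = m·N/2 = 3.743·54/2 = 101.061000
base radius r_b = r_p·cos α = 101.061000·cos 16.291° = 97.003337
roll angle φ = 6.427° = 0.11217231 rad
x = r_b·(cos φ + φ·sin φ) = 97.611697
y = r_b·(sin φ − φ·cos φ) = 0.045580

x=97.611697 y=0.045580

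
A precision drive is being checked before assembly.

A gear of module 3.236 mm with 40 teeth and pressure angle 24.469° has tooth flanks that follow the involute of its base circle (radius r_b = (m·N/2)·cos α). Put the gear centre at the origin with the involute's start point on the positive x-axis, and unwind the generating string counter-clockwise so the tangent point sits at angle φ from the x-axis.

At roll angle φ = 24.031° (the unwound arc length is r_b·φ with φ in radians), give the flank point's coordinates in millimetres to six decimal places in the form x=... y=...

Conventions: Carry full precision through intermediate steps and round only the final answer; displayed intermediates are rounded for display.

class = single-mesh tooth geometry [base-circle involute, m = 3.236, 40T]
pitch radius r_p = m·N/2 = 3.236·40/2 = 64.720000
base radius r_b = r_p·cos α = 64.720000·cos 24.469° = 58.907206
roll angle φ = 24.031° = 0.41942007 rad
x = r_b·(cos φ + φ·sin φ) = 63.862837
y = r_b·(sin φ − φ·cos φ) = 1.423429

x=63.862837 y=1.423429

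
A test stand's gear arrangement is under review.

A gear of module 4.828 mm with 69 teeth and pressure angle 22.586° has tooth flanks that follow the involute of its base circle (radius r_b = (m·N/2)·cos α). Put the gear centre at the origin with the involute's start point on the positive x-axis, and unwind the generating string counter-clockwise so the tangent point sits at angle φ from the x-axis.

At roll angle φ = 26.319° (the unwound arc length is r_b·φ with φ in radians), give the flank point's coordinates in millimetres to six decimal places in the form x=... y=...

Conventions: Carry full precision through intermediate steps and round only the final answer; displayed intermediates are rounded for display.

topology: single-mesh involute geometry — m = 4.828, N = 69
pitch radius r_p = m·N/2 = 4.828·69/2 = 166.566000
base radius r_b = r_p·cos α = 166.566000·cos 22.586° = 153.791069
roll angle φ = 26.319° = 0.45935321 rad
x = r_b·(cos φ + φ·sin φ) = 169.170510
y = r_b·(sin φ − φ·cos φ) = 4.864727

x=169.170510 y=4.864727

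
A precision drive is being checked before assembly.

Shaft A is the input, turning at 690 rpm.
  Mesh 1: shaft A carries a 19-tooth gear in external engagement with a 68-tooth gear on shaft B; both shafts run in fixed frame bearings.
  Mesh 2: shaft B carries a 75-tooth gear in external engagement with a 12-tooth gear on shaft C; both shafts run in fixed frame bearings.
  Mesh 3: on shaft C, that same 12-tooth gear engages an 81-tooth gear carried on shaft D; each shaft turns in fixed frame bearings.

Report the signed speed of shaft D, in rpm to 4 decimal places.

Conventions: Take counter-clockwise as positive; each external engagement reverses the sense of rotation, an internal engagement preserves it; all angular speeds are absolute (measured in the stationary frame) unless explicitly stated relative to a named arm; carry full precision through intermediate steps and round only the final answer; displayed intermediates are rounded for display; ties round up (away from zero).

-178.5131 rpm

recognized (4 fixed axles, 3 meshes): fixed-axis compound train
mesh 1 [19T→68T]: ω = 690.0000×19/68 = 192.7941 rpm, sense flips to −
mesh 2 [75T→12T]: ω = 192.7941×75/12 = 1204.9632 rpm, sense flips to +
mesh 3 [12T→81T]: ω = 1204.9632×12/81 = 178.5131 rpm, sense flips to −
signed output speed = -178.5131 rpm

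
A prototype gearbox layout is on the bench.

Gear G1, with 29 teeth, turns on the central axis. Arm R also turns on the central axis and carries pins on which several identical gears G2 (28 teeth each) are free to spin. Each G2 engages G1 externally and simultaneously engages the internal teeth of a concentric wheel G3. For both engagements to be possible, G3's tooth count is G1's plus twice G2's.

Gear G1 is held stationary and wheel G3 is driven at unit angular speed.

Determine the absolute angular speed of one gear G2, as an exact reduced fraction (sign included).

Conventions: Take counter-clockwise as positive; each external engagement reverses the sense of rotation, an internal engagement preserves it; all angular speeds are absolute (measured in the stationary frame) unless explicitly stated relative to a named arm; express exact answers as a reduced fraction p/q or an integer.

class = planetary set [G3 = 29+2·28 = 85; Willis about the carrier]
ring teeth: 29 + 2·28 = 85
29(ω_sun−ω_arm) = −85(ω_ring−ω_arm),  ω_sun = 0, ω_ring = 1
29(0−ω_arm) = −85(1−ω_arm)  ⇒  114·ω_arm = 85  ⇒  ω_arm = 85/114
sun–planet mesh: 29·(0−85/114) = −28·(ω_p−ω_arm)  ⇒  ω_p−ω_arm = 2465/3192
ω_p = 85/114 + 2465/3192 = 85/56
exact speed ratio = 85/56

85/56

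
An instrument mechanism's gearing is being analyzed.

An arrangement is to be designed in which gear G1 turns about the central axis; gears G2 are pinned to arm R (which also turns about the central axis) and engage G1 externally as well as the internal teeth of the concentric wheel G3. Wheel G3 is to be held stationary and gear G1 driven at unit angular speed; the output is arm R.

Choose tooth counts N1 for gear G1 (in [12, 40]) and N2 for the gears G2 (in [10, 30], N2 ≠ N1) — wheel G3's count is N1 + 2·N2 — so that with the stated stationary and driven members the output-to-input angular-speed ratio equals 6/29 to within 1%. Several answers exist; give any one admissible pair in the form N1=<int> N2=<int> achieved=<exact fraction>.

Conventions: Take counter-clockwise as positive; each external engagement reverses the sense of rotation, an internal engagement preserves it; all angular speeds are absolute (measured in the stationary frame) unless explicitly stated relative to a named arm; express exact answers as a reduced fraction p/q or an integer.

planetary set to be sized for 6/29 (Willis relation)
Willis with ω_ring = 0: ω_arm/ω_sun = N1/(N1+N3); set equal to 6/29  ⇒  N3/N1 = 1/(6/29) − 1 = 23/6
N3 = N1 + 2·N2  ⇒  N2/N1 = (N3/N1 − 1)/2 = (23/6 − 1)/2 = 17/12
smallest multiple with N1 ≥ 12 and N2 ≥ 10: k = 1  ⇒  N1 = 1·12 = 12, N2 = 1·17 = 17 (N1 ≤ 40, N2 ≤ 30, N2 ≠ N1 ✓), N3 = 12 + 2·17 = 46
check: N1/(N1+N3) with N1 = 12, N3 = 46 gives 6/29; |achieved − target| = 0 ≤ 3/1450 ✓

N1=12 N2=17 achieved=6/29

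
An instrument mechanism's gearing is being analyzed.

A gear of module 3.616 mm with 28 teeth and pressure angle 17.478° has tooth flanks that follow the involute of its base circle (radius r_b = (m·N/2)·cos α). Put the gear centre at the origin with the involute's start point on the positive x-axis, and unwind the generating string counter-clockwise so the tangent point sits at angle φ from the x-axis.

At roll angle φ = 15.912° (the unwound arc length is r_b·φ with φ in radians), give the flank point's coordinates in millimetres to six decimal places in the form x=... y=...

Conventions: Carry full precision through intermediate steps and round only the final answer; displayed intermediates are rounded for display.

x=50.113157 y=0.342106

recognized (one wheel, involute flank): single-mesh tooth geometry, m = 3.616, N = 28
pitch radius r_p = m·N/2 = 3.616·28/2 = 50.624000
base radius r_b = r_p·cos α = 50.624000·cos 17.478° = 48.286809
roll angle φ = 15.912° = 0.27771679 rad
x = r_b·(cos φ + φ·sin φ) = 50.113157
y = r_b·(sin φ − φ·cos φ) = 0.342106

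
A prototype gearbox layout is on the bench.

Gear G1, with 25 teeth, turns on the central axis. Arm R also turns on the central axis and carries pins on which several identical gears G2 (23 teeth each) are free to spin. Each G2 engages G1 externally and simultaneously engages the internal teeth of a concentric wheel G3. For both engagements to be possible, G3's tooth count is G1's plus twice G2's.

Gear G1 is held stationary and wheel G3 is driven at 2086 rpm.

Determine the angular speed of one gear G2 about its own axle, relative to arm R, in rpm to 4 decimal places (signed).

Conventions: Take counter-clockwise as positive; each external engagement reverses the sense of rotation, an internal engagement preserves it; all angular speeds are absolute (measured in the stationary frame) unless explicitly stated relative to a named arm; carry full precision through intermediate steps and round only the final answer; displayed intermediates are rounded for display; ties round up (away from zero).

+1676.9248 rpm

class = planetary set [G3 = 25+2·23 = 71; Willis about the carrier]
normalise by the input: solve with ω_ring = 1, then scale by 2086 rpm
ring teeth: 25 + 2·23 = 71
25(ω_sun−ω_arm) = −71(ω_ring−ω_arm),  ω_sun = 0, ω_ring = 1
25(0−ω_arm) = −71(1−ω_arm)  ⇒  96·ω_arm = 71  ⇒  ω_arm = 71/96
sun–planet mesh: 25·(0−71/96) = −23·(ω_p−ω_arm)  ⇒  ω_p−ω_arm = 1775/2208
scale: ω_p−ω_arm = 1775/2208 × 2086 rpm = +1676.9248 rpm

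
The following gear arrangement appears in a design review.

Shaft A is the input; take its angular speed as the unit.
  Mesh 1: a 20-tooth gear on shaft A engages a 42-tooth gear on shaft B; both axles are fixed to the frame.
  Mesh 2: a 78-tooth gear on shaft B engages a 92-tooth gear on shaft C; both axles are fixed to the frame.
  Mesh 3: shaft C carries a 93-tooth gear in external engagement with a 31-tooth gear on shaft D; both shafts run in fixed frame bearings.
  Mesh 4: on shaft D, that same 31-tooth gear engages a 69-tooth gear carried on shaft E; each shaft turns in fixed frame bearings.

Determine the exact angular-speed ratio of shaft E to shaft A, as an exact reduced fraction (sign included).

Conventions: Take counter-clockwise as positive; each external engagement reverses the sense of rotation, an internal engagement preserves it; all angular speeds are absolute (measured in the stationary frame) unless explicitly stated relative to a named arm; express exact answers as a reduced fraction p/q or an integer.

2015/3703

class = fixed-axis compound train [4 meshes; 4 ratios multiply, 4 sense flips]
mesh 1 [20T→42T]: running ratio 10/21, sense −
mesh 2 [78T→92T]: running ratio 65/161, sense +
mesh 3 [93T→31T]: running ratio 195/161, sense −
mesh 4 [31T→69T]: running ratio 2015/3703, sense +
ω_out/ω_in = 2015/3703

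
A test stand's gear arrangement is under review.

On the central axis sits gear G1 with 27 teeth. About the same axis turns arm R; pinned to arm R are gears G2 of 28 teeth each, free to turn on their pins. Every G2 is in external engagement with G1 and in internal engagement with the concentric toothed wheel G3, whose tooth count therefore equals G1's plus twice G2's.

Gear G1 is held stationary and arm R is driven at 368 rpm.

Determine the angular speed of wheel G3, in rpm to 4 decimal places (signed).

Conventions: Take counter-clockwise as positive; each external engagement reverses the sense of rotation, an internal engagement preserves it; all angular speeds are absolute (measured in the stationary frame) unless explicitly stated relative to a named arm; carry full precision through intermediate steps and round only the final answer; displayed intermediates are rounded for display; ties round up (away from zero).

+487.7108 rpm

recognized (axles ride arm R): planetary set, 27/28/83 teeth
normalise by the input: solve with ω_arm = 1, then scale by 368 rpm
ring teeth: 27 + 2·28 = 83
27(ω_sun−ω_arm) = −83(ω_ring−ω_arm),  ω_sun = 0, ω_arm = 1
ω_ring = 1 − (27/83)(0−1) = 110/83
scale: ω_ring = 110/83 × 368 rpm = +487.7108 rpm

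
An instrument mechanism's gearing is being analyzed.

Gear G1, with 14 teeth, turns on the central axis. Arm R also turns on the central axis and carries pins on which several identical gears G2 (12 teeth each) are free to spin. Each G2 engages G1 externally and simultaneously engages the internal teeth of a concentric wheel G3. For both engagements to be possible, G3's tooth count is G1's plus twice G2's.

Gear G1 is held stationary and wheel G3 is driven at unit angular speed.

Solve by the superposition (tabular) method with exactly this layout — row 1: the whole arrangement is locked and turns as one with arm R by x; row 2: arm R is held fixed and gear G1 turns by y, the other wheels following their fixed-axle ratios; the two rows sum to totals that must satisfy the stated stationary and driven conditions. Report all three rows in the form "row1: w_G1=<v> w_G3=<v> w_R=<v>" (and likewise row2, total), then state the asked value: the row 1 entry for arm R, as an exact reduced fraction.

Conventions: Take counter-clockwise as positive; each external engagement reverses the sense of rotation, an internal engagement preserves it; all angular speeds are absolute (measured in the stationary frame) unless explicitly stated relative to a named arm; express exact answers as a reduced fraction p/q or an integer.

row1: w_G1=19/26 w_G3=19/26 w_R=19/26
row2: w_G1=-19/26 w_G3=7/26 w_R=0
total: w_G1=0 w_G3=1 w_R=19/26
asked value: 19/26

class = planetary set [G3 = 14+2·12 = 38; Willis about the carrier]
row 1: whole set turns with the arm by x
row 2 — arm fixed, fixed-axis ratios: sun y, ring −(14/38)·y, arm 0
boundary: total ω_sun = x + y = 0 and total ω_ring = x − (14/38)·y = 1  ⇒  y = -19/26, x = 19/26
row 2 ring = −(14/38)·(-19/26) = 7/26
totals (row 1 + row 2): sun 19/26 + (-19/26) = 0, ring 19/26 + 7/26 = 1, arm 19/26 + 0 = 19/26
asked cell (row1, arm) = 19/26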